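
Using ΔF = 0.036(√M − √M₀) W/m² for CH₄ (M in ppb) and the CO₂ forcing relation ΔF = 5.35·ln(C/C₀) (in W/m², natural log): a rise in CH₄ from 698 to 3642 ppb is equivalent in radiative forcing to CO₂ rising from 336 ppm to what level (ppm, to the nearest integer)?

C ≈ 422 ppm

CH₄ forcing: 0.036 × (√3642 − √698) = 0.036 × (60.3490 − 26.4197) = 0.036 × 33.9293 = 1.22145 W/m².
Set 5.35 ln(C/336) = 1.22145: ln(C/336) = 1.22145/5.35 = 0.22831, so C = 336 × e^0.22831 = 336 × 1.25647 = 422.17 ppm.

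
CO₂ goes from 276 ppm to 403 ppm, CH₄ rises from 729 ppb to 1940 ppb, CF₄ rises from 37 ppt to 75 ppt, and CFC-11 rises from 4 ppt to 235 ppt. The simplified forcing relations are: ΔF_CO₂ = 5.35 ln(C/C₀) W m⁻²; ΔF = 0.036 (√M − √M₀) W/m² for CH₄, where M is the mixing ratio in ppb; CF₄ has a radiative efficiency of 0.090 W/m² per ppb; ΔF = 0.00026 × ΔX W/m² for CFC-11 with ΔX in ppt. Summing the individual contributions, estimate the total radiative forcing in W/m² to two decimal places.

ΔF = 2.70 W/m²

CO₂: 5.35 × ln(403/276) = 5.35 × ln(1.46014) = 5.35 × 0.37853 = 2.0251 W/m².
CH₄: 0.036 × (√1940 − √729) = 0.036 × (44.0454 − 27.0000) = 0.036 × 17.0454 = 0.6136 W/m².
CF₄: Δ = 75 − 37 = 38 ppt = 0.038 ppb; ΔF = 0.090 × 0.038 = 0.0034 W/m².
CFC-11: ΔF = 0.00026 × (235 − 4) = 0.00026 × 231 = 0.0601 W/m².
Total ΔF = 2.0251 + 0.6136 + 0.0034 + 0.0601 = 2.7022 W/m².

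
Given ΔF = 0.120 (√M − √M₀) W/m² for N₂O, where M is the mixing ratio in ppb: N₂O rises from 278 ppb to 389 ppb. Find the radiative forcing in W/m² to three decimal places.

N₂O: 0.120 × (√389 − √278) = 0.120 × (19.7231 − 16.6733) = 0.120 × 3.0498 = 0.3660 W/m².

ΔF = 0.366 W/m²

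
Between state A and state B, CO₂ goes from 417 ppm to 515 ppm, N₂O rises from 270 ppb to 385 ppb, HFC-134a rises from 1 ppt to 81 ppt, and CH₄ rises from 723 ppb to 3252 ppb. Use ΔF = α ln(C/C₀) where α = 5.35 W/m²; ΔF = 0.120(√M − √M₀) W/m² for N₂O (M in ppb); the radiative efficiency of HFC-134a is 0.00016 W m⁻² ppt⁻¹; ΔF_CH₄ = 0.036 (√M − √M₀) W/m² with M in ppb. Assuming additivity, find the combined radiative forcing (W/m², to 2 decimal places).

ΔF = 2.61 W/m²

CO₂: 5.35 × ln(515/417) = 5.35 × ln(1.23501) = 5.35 × 0.21108 = 1.1293 W/m².
N₂O: 0.120 × (√385 − √270) = 0.120 × (19.6214 − 16.4317) = 0.120 × 3.1897 = 0.3828 W/m².
HFC-134a: ΔF = 0.00016 × (81 − 1) = 0.00016 × 80 = 0.0128 W/m².
CH₄: 0.036 × (√3252 − √723) = 0.036 × (57.0263 − 26.8887) = 0.036 × 30.1376 = 1.0850 W/m².
Total ΔF = 1.1293 + 0.3828 + 0.0128 + 1.0850 = 2.6099 W/m².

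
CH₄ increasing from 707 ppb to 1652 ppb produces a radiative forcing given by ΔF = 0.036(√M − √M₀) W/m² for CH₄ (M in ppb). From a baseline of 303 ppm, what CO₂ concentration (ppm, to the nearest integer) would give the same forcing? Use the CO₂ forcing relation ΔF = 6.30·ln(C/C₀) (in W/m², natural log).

C ≈ 328 ppm

CH₄ forcing: 0.036 × (√1652 − √707) = 0.036 × (40.6448 − 26.5895) = 0.036 × 14.0553 = 0.50599 W/m².
Set 6.30 ln(C/303) = 0.50599: ln(C/303) = 0.50599/6.30 = 0.08032, so C = 303 × e^0.08032 = 303 × 1.08363 = 328.34 ppm.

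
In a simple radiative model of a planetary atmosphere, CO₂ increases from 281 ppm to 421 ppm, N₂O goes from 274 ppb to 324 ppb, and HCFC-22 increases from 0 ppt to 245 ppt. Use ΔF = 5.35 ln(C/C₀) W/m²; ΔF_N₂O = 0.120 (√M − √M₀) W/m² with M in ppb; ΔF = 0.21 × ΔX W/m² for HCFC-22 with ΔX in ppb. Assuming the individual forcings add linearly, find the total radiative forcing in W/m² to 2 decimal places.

ΔF = 2.39 W/m²

CO₂: 5.35 × ln(421/281) = 5.35 × ln(1.49822) = 5.35 × 0.40428 = 2.1629 W/m².
N₂O: 0.120 × (√324 − √274) = 0.120 × (18.0000 − 16.5529) = 0.120 × 1.4471 = 0.1737 W/m².
HCFC-22: Δ = 245 − 0 = 245 ppt = 0.245 ppb; ΔF = 0.21 × 0.245 = 0.0515 W/m².
Total ΔF = 2.1629 + 0.1737 + 0.0515 = 2.3881 W/m².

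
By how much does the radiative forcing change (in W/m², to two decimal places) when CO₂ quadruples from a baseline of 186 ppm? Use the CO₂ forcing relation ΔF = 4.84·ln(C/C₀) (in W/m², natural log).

ΔF = 6.71 W/m²

ΔF = 4.84 × ln(4) = 4.84 × 1.38629 = 6.7096 W/m².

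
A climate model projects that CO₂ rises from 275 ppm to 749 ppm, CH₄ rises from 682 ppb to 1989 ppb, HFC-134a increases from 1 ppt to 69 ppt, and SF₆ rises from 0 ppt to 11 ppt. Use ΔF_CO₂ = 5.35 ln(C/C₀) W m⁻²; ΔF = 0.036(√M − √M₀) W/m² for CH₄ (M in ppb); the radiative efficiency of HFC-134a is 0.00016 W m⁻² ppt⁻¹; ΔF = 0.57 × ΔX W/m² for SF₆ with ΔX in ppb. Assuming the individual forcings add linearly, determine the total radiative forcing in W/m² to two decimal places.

ΔF = 6.04 W/m²

CO₂: 5.35 × ln(749/275) = 5.35 × ln(2.72364) = 5.35 × 1.00197 = 5.3605 W/m².
CH₄: 0.036 × (√1989 − √682) = 0.036 × (44.5982 − 26.1151) = 0.036 × 18.4831 = 0.6654 W/m².
HFC-134a: ΔF = 0.00016 × (69 − 1) = 0.00016 × 68 = 0.0109 W/m².
SF₆: Δ = 11 − 0 = 11 ppt = 0.011 ppb; ΔF = 0.57 × 0.011 = 0.0063 W/m².
Total ΔF = 5.3605 + 0.6654 + 0.0109 + 0.0063 = 6.0431 W/m².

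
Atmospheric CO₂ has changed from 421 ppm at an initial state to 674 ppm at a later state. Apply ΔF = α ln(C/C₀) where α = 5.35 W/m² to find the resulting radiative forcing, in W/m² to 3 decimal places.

CO₂: 5.35 × ln(674/421) = 5.35 × ln(1.60095) = 5.35 × 0.47060 = 2.5177 W/m².

ΔF = 2.518 W/m²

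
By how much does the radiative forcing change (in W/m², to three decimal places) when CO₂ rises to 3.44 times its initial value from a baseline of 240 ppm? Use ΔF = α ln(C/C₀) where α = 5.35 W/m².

ΔF = 6.610 W/m²

ΔF = 5.35 × ln(3.44) = 5.35 × 1.23547 = 6.6098 W/m².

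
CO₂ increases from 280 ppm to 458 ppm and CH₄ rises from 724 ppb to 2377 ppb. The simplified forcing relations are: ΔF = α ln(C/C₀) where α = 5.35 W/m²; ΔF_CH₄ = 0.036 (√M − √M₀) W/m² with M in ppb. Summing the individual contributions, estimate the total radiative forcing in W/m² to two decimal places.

CO₂: 5.35 × ln(458/280) = 5.35 × ln(1.63571) = 5.35 × 0.49208 = 2.6326 W/m².
CH₄: 0.036 × (√2377 − √724) = 0.036 × (48.7545 − 26.9072) = 0.036 × 21.8473 = 0.7865 W/m².
Total ΔF = 2.6326 + 0.7865 = 3.4191 W/m².

ΔF = 3.42 W/m²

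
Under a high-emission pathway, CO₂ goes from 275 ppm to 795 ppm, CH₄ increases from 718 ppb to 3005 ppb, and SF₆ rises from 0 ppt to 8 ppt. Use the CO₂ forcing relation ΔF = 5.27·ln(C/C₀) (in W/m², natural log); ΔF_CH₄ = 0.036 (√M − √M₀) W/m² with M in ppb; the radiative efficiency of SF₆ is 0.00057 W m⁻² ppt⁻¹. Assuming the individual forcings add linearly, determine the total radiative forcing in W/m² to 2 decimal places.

CO₂: 5.27 × ln(795/275) = 5.27 × ln(2.89091) = 5.27 × 1.06157 = 5.5945 W/m².
CH₄: 0.036 × (√3005 − √718) = 0.036 × (54.8179 − 26.7955) = 0.036 × 28.0224 = 1.0088 W/m².
SF₆: ΔF = 0.00057 × (8 − 0) = 0.00057 × 8 = 0.0046 W/m².
Total ΔF = 5.5945 + 1.0088 + 0.0046 = 6.6079 W/m².

ΔF = 6.61 W/m²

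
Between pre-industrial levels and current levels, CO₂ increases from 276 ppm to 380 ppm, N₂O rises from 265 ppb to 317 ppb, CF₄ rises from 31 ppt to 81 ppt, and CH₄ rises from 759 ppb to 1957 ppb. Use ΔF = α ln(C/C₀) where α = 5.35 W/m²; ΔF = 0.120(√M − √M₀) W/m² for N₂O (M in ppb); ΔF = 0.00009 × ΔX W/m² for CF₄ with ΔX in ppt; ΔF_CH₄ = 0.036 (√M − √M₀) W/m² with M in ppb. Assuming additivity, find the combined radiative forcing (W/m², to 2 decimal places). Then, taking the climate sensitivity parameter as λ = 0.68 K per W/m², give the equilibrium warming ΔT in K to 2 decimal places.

ΔF = 2.50 W/m²; ΔT = 1.70 K

CO₂: 5.35 × ln(380/276) = 5.35 × ln(1.37681) = 5.35 × 0.31977 = 1.7108 W/m².
N₂O: 0.120 × (√317 − √265) = 0.120 × (17.8045 − 16.2788) = 0.120 × 1.5257 = 0.1831 W/m².
CF₄: ΔF = 0.00009 × (81 − 31) = 0.00009 × 50 = 0.0045 W/m².
CH₄: 0.036 × (√1957 − √759) = 0.036 × (44.2380 − 27.5500) = 0.036 × 16.6880 = 0.6008 W/m².
Total ΔF = 1.7108 + 0.1831 + 0.0045 + 0.6008 = 2.4992 W/m².
ΔT = λ ΔF = 0.68 × 2.50 = 1.7000 K.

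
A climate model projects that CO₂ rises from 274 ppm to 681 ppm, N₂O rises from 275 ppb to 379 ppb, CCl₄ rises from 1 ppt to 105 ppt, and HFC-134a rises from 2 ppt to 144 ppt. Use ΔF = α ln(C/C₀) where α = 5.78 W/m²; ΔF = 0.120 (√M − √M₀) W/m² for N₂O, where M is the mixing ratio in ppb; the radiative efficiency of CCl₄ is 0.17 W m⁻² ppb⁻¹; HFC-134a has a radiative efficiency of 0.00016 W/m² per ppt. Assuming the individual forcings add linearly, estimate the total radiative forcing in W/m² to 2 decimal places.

CO₂: 5.78 × ln(681/274) = 5.78 × ln(2.48540) = 5.78 × 0.91043 = 5.2623 W/m².
N₂O: 0.120 × (√379 − √275) = 0.120 × (19.4679 − 16.5831) = 0.120 × 2.8848 = 0.3462 W/m².
CCl₄: Δ = 105 − 1 = 104 ppt = 0.104 ppb; ΔF = 0.17 × 0.104 = 0.0177 W/m².
HFC-134a: ΔF = 0.00016 × (144 − 2) = 0.00016 × 142 = 0.0227 W/m².
Total ΔF = 5.2623 + 0.3462 + 0.0177 + 0.0227 = 5.6489 W/m².

ΔF = 5.65 W/m²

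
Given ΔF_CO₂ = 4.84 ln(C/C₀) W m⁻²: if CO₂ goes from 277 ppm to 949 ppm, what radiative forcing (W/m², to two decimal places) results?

CO₂ absorption bands are partially saturated, so forcing scales with the logarithm of the concentration ratio.
CO₂: 4.84 × ln(949/277) = 4.84 × ln(3.42599) = 4.84 × 1.23139 = 5.9599 W/m².

ΔF = 5.96 W/m²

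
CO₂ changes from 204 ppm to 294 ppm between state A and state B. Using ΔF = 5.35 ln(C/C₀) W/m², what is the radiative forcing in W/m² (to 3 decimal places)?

ΔF = 1.955 W/m²

CO₂: 5.35 × ln(294/204) = 5.35 × ln(1.44118) = 5.35 × 0.36546 = 1.9552 W/m².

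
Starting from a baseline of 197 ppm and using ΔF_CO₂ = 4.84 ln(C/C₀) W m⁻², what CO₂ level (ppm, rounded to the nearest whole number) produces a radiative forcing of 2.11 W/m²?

Set 4.84 ln(C/197) = 2.11, so ln(C/197) = 2.11/4.84 = 0.43595.
Then C/197 = e^0.43595 = 1.54643, giving C = 197 × 1.54643 = 304.65 ppm.

C ≈ 305 ppm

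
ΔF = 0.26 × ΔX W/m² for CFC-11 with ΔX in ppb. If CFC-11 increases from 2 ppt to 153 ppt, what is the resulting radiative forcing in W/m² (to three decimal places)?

CFC-11: Δ = 153 − 2 = 151 ppt = 0.151 ppb; ΔF = 0.26 × 0.151 = 0.0393 W/m².

ΔF = 0.039 W/m²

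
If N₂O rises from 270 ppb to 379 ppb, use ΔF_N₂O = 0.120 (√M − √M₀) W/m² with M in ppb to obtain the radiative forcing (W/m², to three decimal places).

N₂O: 0.120 × (√379 − √270) = 0.120 × (19.4679 − 16.4317) = 0.120 × 3.0362 = 0.3643 W/m².

ΔF = 0.364 W/m²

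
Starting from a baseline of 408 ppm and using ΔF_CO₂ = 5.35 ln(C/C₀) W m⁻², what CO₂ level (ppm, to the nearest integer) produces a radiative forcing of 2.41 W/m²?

C ≈ 640 ppm

Set 5.35 ln(C/408) = 2.41, so ln(C/408) = 2.41/5.35 = 0.45047.
Then C/408 = e^0.45047 = 1.56905, giving C = 408 × 1.56905 = 640.17 ppm.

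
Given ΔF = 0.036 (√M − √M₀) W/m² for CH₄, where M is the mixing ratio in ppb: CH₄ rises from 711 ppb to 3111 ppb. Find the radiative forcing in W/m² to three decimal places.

ΔF = 1.048 W/m²

CH₄: 0.036 × (√3111 − √711) = 0.036 × (55.7763 − 26.6646) = 0.036 × 29.1117 = 1.0480 W/m².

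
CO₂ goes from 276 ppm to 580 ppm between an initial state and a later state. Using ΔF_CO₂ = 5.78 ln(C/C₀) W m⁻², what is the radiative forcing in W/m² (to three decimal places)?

CO₂: 5.78 × ln(580/276) = 5.78 × ln(2.10145) = 5.78 × 0.74263 = 4.2924 W/m².

ΔF = 4.292 W/m²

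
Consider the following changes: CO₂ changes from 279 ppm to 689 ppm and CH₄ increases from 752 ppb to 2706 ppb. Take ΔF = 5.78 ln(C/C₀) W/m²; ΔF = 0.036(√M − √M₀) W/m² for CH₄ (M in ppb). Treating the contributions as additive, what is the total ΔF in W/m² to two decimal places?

ΔF = 6.11 W/m²

CO₂: 5.78 × ln(689/279) = 5.78 × ln(2.46953) = 5.78 × 0.90403 = 5.2253 W/m².
CH₄: 0.036 × (√2706 − √752) = 0.036 × (52.0192 − 27.4226) = 0.036 × 24.5966 = 0.8855 W/m².
Total ΔF = 5.2253 + 0.8855 = 6.1108 W/m².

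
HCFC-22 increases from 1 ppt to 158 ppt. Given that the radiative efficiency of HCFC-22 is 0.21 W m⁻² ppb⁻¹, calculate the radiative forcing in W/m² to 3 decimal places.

ΔF = 0.033 W/m²

HCFC-22: Δ = 158 − 1 = 157 ppt = 0.157 ppb; ΔF = 0.21 × 0.157 = 0.0330 W/m².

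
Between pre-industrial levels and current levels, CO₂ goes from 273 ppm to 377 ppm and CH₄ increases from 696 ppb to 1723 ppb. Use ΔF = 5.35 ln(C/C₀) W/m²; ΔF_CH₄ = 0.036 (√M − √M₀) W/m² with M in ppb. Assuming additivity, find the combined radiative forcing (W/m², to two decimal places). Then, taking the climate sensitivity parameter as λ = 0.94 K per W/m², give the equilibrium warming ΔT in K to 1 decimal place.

CO₂: 5.35 × ln(377/273) = 5.35 × ln(1.38095) = 5.35 × 0.32277 = 1.7268 W/m².
CH₄: 0.036 × (√1723 − √696) = 0.036 × (41.5090 − 26.3818) = 0.036 × 15.1272 = 0.5446 W/m².
Total ΔF = 1.7268 + 0.5446 = 2.2714 W/m².
ΔT = λ ΔF = 0.94 × 2.27 = 2.1338 K.

ΔF = 2.27 W/m²; ΔT = 2.1 K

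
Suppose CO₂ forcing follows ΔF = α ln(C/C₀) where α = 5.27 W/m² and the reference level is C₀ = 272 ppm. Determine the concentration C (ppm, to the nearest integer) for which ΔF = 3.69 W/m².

Set 5.27 ln(C/272) = 3.69, so ln(C/272) = 3.69/5.27 = 0.70019.
Then C/272 = e^0.70019 = 2.01414, giving C = 272 × 2.01414 = 547.85 ppm.

C ≈ 548 ppm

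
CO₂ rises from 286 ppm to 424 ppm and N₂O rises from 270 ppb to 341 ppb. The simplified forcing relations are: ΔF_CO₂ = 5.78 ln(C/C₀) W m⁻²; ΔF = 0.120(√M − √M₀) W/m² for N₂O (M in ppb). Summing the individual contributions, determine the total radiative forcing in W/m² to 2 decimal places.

ΔF = 2.52 W/m²

CO₂: 5.78 × ln(424/286) = 5.78 × ln(1.48252) = 5.78 × 0.39374 = 2.2758 W/m².
N₂O: 0.120 × (√341 − √270) = 0.120 × (18.4662 − 16.4317) = 0.120 × 2.0345 = 0.2441 W/m².
Total ΔF = 2.2758 + 0.2441 = 2.5199 W/m².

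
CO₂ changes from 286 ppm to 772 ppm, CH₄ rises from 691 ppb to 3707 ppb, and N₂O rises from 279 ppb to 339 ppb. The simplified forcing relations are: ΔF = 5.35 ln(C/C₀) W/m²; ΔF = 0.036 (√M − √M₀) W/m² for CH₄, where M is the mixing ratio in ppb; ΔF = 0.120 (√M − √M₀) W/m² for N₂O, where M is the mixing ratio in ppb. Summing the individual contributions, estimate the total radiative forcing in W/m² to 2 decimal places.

CO₂: 5.35 × ln(772/286) = 5.35 × ln(2.69930) = 5.35 × 0.99299 = 5.3125 W/m².
CH₄: 0.036 × (√3707 − √691) = 0.036 × (60.8851 − 26.2869) = 0.036 × 34.5982 = 1.2455 W/m².
N₂O: 0.120 × (√339 − √279) = 0.120 × (18.4120 − 16.7033) = 0.120 × 1.7087 = 0.2050 W/m².
Total ΔF = 5.3125 + 1.2455 + 0.2050 = 6.7630 W/m².

ΔF = 6.76 W/m²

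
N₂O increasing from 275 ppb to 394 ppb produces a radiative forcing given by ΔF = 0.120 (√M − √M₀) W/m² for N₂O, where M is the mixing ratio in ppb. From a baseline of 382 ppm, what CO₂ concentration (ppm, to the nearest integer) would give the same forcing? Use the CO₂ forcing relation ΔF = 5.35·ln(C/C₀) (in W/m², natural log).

C ≈ 411 ppm

N₂O forcing: 0.120 × (√394 − √275) = 0.120 × (19.8494 − 16.5831) = 0.120 × 3.2663 = 0.39196 W/m².
Set 5.35 ln(C/382) = 0.39196: ln(C/382) = 0.39196/5.35 = 0.07326, so C = 382 × e^0.07326 = 382 × 1.07601 = 411.04 ppm.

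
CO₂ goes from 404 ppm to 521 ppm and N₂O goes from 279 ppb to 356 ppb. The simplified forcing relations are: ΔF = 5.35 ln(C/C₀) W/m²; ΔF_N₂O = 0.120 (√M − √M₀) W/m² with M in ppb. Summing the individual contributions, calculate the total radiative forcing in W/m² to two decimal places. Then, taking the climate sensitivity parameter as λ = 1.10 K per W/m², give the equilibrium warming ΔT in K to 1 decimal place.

ΔF = 1.62 W/m²; ΔT = 1.8 K

CO₂: 5.35 × ln(521/404) = 5.35 × ln(1.28960) = 5.35 × 0.25433 = 1.3607 W/m².
N₂O: 0.120 × (√356 − √279) = 0.120 × (18.8680 − 16.7033) = 0.120 × 2.1647 = 0.2598 W/m².
Total ΔF = 1.3607 + 0.2598 = 1.6205 W/m².
ΔT = λ ΔF = 1.10 × 1.62 = 1.7820 K.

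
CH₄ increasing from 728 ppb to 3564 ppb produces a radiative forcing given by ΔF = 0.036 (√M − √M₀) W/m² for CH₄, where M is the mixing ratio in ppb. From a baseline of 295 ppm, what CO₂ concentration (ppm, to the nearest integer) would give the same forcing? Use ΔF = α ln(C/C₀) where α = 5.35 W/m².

C ≈ 368 ppm

CH₄ forcing: 0.036 × (√3564 − √728) = 0.036 × (59.6992 − 26.9815) = 0.036 × 32.7177 = 1.17784 W/m².
Set 5.35 ln(C/295) = 1.17784: ln(C/295) = 1.17784/5.35 = 0.22016, so C = 295 × e^0.22016 = 295 × 1.24628 = 367.65 ppm.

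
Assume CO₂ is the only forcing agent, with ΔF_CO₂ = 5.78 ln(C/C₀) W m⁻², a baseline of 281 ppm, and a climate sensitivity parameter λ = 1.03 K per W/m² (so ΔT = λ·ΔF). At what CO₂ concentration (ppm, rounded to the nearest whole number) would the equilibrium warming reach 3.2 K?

Required forcing: ΔF = ΔT/λ = 3.2/1.03 = 3.1068 W/m².
Then ln(C/281) = ΔF/5.78 = 3.1068/5.78 = 0.53751.
So C = 281 × e^0.53751 = 281 × 1.71174 = 481.00 ppm.

C ≈ 481 ppm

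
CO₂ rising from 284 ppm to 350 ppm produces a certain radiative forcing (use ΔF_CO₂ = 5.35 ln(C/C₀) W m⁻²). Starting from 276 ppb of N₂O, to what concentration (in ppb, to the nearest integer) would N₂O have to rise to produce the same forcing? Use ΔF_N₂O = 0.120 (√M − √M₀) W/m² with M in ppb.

M ≈ 672 ppb

CO₂ forcing: 5.35 × ln(350/284) = 5.35 × 0.208959 = 1.11793 W/m².
Set 0.120(√M − √276) = 1.11793: √M = 1.11793/0.120 + √276 = 9.3161 + 16.6132 = 25.9293.
M = (25.9293)² = 672.33 ppb.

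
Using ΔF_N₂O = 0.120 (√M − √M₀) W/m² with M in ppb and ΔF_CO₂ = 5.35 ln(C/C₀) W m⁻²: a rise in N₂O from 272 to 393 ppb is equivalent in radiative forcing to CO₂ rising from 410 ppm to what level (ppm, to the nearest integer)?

N₂O forcing: 0.120 × (√393 − √272) = 0.120 × (19.8242 − 16.4924) = 0.120 × 3.3318 = 0.39982 W/m².
Set 5.35 ln(C/410) = 0.39982: ln(C/410) = 0.39982/5.35 = 0.07473, so C = 410 × e^0.07473 = 410 × 1.07759 = 441.81 ppm.

C ≈ 442 ppm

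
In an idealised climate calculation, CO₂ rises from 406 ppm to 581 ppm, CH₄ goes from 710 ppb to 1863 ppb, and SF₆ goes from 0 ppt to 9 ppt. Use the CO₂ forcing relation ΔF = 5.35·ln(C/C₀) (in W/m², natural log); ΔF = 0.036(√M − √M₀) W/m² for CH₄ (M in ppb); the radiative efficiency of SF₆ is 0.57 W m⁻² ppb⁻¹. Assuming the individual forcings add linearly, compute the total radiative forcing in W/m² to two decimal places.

CO₂: 5.35 × ln(581/406) = 5.35 × ln(1.43103) = 5.35 × 0.35839 = 1.9174 W/m².
CH₄: 0.036 × (√1863 − √710) = 0.036 × (43.1625 − 26.6458) = 0.036 × 16.5167 = 0.5946 W/m².
SF₆: Δ = 9 − 0 = 9 ppt = 0.009 ppb; ΔF = 0.57 × 0.009 = 0.0051 W/m².
Total ΔF = 1.9174 + 0.5946 + 0.0051 = 2.5171 W/m².

ΔF = 2.52 W/m²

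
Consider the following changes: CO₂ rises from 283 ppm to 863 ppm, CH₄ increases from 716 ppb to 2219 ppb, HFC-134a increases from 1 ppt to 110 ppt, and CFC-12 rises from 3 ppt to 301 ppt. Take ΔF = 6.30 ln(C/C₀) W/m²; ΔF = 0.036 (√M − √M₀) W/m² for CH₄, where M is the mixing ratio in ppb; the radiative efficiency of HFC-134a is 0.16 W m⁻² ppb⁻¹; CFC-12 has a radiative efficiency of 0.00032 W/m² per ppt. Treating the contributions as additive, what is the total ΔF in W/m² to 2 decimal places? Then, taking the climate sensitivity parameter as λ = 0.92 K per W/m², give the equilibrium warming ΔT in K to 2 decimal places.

ΔF = 7.87 W/m²; ΔT = 7.24 K

CO₂: 6.30 × ln(863/283) = 6.30 × ln(3.04947) = 6.30 × 1.11497 = 7.0243 W/m².
CH₄: 0.036 × (√2219 − √716) = 0.036 × (47.1063 − 26.7582) = 0.036 × 20.3481 = 0.7325 W/m².
HFC-134a: Δ = 110 − 1 = 109 ppt = 0.109 ppb; ΔF = 0.16 × 0.109 = 0.0174 W/m².
CFC-12: ΔF = 0.00032 × (301 − 3) = 0.00032 × 298 = 0.0954 W/m².
Total ΔF = 7.0243 + 0.7325 + 0.0174 + 0.0954 = 7.8696 W/m².
ΔT = λ ΔF = 0.92 × 7.87 = 7.2404 K.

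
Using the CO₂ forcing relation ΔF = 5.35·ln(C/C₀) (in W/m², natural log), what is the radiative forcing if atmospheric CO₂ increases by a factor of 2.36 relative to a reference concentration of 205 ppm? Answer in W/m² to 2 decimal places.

ΔF = 4.59 W/m²

Because the forcing depends only on the ratio C/C₀, the initial concentration does not enter.
ΔF = 5.35 × ln(2.36) = 5.35 × 0.85866 = 4.5938 W/m².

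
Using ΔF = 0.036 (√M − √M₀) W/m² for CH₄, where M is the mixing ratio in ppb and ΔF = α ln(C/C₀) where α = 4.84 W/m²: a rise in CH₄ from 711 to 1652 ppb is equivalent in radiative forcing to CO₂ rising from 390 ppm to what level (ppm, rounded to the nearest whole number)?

CH₄ forcing: 0.036 × (√1652 − √711) = 0.036 × (40.6448 − 26.6646) = 0.036 × 13.9802 = 0.50329 W/m².
Set 4.84 ln(C/390) = 0.50329: ln(C/390) = 0.50329/4.84 = 0.10399, so C = 390 × e^0.10399 = 390 × 1.10959 = 432.74 ppm.

C ≈ 433 ppm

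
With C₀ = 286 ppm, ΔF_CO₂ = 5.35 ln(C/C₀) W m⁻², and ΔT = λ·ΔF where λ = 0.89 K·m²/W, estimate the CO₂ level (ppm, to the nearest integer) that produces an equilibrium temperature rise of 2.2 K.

Required forcing: ΔF = ΔT/λ = 2.2/0.89 = 2.4719 W/m².
Then ln(C/286) = ΔF/5.35 = 2.4719/5.35 = 0.46204.
So C = 286 × e^0.46204 = 286 × 1.58731 = 453.97 ppm.

C ≈ 454 ppm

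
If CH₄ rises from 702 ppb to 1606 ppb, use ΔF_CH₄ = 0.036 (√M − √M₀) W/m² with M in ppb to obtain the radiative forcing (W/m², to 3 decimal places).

ΔF = 0.489 W/m²

CH₄: 0.036 × (√1606 − √702) = 0.036 × (40.0749 − 26.4953) = 0.036 × 13.5796 = 0.4889 W/m².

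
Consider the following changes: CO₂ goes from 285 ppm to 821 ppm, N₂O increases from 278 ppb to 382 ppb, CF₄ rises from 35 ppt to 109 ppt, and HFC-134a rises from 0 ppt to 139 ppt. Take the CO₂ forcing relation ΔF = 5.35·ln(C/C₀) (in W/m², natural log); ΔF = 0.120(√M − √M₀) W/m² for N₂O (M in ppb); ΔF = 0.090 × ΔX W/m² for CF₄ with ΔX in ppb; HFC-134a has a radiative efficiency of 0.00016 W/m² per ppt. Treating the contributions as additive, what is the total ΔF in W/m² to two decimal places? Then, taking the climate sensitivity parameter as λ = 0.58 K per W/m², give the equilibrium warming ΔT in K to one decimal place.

ΔF = 6.03 W/m²; ΔT = 3.5 K

CO₂: 5.35 × ln(821/285) = 5.35 × ln(2.88070) = 5.35 × 1.05803 = 5.6605 W/m².
N₂O: 0.120 × (√382 − √278) = 0.120 × (19.5448 − 16.6733) = 0.120 × 2.8715 = 0.3446 W/m².
CF₄: Δ = 109 − 35 = 74 ppt = 0.074 ppb; ΔF = 0.090 × 0.074 = 0.0067 W/m².
HFC-134a: ΔF = 0.00016 × (139 − 0) = 0.00016 × 139 = 0.0222 W/m².
Total ΔF = 5.6605 + 0.3446 + 0.0067 + 0.0222 = 6.0340 W/m².
ΔT = λ ΔF = 0.58 × 6.03 = 3.4974 K.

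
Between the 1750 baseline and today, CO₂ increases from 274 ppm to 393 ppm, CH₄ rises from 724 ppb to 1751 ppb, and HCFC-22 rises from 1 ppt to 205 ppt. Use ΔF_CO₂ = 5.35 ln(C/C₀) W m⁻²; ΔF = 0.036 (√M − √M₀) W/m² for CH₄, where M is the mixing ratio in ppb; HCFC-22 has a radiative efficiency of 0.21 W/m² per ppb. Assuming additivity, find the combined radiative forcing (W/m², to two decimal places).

ΔF = 2.51 W/m²

CO₂: 5.35 × ln(393/274) = 5.35 × ln(1.43431) = 5.35 × 0.36068 = 1.9296 W/m².
CH₄: 0.036 × (√1751 − √724) = 0.036 × (41.8450 − 26.9072) = 0.036 × 14.9378 = 0.5378 W/m².
HCFC-22: Δ = 205 − 1 = 204 ppt = 0.204 ppb; ΔF = 0.21 × 0.204 = 0.0428 W/m².
Total ΔF = 1.9296 + 0.5378 + 0.0428 = 2.5102 W/m².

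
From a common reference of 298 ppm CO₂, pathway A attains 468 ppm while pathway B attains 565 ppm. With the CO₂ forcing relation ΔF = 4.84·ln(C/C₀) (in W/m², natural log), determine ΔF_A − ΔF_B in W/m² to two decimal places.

ΔF_A − ΔF_B = -0.91 W/m²

ΔF_A = 4.84 ln(468/298) = 4.84 × 0.45137 = 2.1846 W/m².
ΔF_B = 4.84 ln(565/298) = 4.84 × 0.63973 = 3.0963 W/m².
Difference: 2.1846 − 3.0963 = -0.9117 W/m².
(Equivalently, ΔF_A − ΔF_B = 4.84 ln(468/565) = 4.84 × -0.18836 = -0.9117 W/m².)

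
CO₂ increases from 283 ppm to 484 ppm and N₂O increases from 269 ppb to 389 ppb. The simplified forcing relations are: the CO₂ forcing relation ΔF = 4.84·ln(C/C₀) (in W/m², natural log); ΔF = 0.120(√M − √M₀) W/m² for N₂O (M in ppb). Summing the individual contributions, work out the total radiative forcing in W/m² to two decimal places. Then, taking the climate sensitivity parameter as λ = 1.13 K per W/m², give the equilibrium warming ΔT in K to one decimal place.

ΔF = 3.00 W/m²; ΔT = 3.4 K

CO₂: 4.84 × ln(484/283) = 4.84 × ln(1.71025) = 4.84 × 0.53664 = 2.5973 W/m².
N₂O: 0.120 × (√389 − √269) = 0.120 × (19.7231 − 16.4012) = 0.120 × 3.3219 = 0.3986 W/m².
Total ΔF = 2.5973 + 0.3986 = 2.9959 W/m².
ΔT = λ ΔF = 1.13 × 3.00 = 3.3900 K.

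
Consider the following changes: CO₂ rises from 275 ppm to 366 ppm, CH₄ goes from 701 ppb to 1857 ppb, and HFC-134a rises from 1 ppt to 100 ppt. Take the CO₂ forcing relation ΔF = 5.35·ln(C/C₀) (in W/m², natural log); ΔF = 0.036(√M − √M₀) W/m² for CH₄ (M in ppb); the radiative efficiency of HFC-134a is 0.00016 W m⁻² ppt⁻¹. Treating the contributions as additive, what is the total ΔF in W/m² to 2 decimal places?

CO₂: 5.35 × ln(366/275) = 5.35 × ln(1.33091) = 5.35 × 0.28586 = 1.5294 W/m².
CH₄: 0.036 × (√1857 − √701) = 0.036 × (43.0929 − 26.4764) = 0.036 × 16.6165 = 0.5982 W/m².
HFC-134a: ΔF = 0.00016 × (100 − 1) = 0.00016 × 99 = 0.0158 W/m².
Total ΔF = 1.5294 + 0.5982 + 0.0158 = 2.1434 W/m².

ΔF = 2.14 W/m²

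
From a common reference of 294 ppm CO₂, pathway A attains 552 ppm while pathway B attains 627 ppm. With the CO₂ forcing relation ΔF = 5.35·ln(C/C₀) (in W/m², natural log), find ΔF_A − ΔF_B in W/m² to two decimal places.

ΔF_A − ΔF_B = -0.68 W/m²

ΔF_A = 5.35 ln(552/294) = 5.35 × 0.62997 = 3.3703 W/m².
ΔF_B = 5.35 ln(627/294) = 5.35 × 0.75737 = 4.0519 W/m².
Difference: 3.3703 − 4.0519 = -0.6816 W/m².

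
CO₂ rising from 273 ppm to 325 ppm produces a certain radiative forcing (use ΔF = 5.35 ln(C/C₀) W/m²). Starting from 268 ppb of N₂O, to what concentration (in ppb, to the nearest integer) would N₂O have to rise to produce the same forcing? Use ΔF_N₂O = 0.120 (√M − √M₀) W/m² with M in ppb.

M ≈ 583 ppb

CO₂ forcing: 5.35 × ln(325/273) = 5.35 × 0.174353 = 0.93279 W/m².
Set 0.120(√M − √268) = 0.93279: √M = 0.93279/0.120 + √268 = 7.7733 + 16.3707 = 24.1440.
M = (24.1440)² = 582.93 ppb.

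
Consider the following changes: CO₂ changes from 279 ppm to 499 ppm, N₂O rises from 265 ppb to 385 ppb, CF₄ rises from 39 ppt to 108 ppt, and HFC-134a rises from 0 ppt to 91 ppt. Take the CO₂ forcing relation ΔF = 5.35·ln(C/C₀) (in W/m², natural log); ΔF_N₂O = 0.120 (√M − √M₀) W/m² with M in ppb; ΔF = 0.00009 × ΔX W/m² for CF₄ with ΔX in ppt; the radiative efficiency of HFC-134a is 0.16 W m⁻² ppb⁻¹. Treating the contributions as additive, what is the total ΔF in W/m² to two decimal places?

ΔF = 3.53 W/m²

CO₂: 5.35 × ln(499/279) = 5.35 × ln(1.78853) = 5.35 × 0.58139 = 3.1104 W/m².
N₂O: 0.120 × (√385 − √265) = 0.120 × (19.6214 − 16.2788) = 0.120 × 3.3426 = 0.4011 W/m².
CF₄: ΔF = 0.00009 × (108 − 39) = 0.00009 × 69 = 0.0062 W/m².
HFC-134a: Δ = 91 − 0 = 91 ppt = 0.091 ppb; ΔF = 0.16 × 0.091 = 0.0146 W/m².
Total ΔF = 3.1104 + 0.4011 + 0.0062 + 0.0146 = 3.5323 W/m².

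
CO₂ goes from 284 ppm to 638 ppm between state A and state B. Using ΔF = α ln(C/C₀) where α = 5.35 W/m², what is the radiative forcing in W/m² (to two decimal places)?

CO₂: 5.35 × ln(638/284) = 5.35 × ln(2.24648) = 5.35 × 0.80936 = 4.3301 W/m².

ΔF = 4.33 W/m²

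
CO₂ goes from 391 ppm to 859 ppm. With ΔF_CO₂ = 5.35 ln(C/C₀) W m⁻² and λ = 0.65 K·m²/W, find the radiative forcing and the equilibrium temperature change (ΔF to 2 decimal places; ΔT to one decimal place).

ΔF = 4.21 W/m²; ΔT = 2.7 K

CO₂: 5.35 × ln(859/391) = 5.35 × ln(2.19693) = 5.35 × 0.78706 = 4.2108 W/m².
ΔT = λ ΔF = 0.65 × 4.21 = 2.7365 K.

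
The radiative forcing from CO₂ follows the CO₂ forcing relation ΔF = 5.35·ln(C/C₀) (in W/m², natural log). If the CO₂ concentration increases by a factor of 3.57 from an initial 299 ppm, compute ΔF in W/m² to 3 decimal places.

ΔF = 5.35 × ln(3.57) = 5.35 × 1.27257 = 6.8082 W/m².

ΔF = 6.808 W/m²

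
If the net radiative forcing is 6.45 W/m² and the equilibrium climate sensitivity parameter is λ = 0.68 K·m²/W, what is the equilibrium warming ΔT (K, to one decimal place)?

ΔT = λ ΔF = 0.68 × 6.45 = 4.3860 K.

ΔT = 4.4 K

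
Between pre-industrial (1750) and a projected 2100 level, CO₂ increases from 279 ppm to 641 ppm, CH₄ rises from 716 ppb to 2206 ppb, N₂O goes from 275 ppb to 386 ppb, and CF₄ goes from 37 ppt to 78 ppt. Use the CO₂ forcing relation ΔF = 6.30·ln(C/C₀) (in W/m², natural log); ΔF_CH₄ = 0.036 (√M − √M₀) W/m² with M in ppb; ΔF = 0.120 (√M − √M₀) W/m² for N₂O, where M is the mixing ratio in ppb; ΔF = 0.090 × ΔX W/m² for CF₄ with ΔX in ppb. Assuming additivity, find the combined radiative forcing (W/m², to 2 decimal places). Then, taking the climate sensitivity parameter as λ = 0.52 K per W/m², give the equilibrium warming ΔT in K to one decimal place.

CO₂: 6.30 × ln(641/279) = 6.30 × ln(2.29749) = 6.30 × 0.83182 = 5.2405 W/m².
CH₄: 0.036 × (√2206 − √716) = 0.036 × (46.9681 − 26.7582) = 0.036 × 20.2099 = 0.7276 W/m².
N₂O: 0.120 × (√386 − √275) = 0.120 × (19.6469 − 16.5831) = 0.120 × 3.0638 = 0.3677 W/m².
CF₄: Δ = 78 − 37 = 41 ppt = 0.041 ppb; ΔF = 0.090 × 0.041 = 0.0037 W/m².
Total ΔF = 5.2405 + 0.7276 + 0.3677 + 0.0037 = 6.3395 W/m².
ΔT = λ ΔF = 0.52 × 6.34 = 3.2968 K.

ΔF = 6.34 W/m²; ΔT = 3.3 K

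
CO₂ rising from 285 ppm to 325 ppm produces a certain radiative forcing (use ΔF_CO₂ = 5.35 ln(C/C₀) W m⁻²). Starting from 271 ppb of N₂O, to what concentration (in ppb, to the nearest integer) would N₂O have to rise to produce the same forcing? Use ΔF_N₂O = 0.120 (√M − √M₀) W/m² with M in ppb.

M ≈ 498 ppb

CO₂ forcing: 5.35 × ln(325/285) = 5.35 × 0.131336 = 0.70265 W/m².
Set 0.120(√M − √271) = 0.70265: √M = 0.70265/0.120 + √271 = 5.8554 + 16.4621 = 22.3175.
M = (22.3175)² = 498.07 ppb.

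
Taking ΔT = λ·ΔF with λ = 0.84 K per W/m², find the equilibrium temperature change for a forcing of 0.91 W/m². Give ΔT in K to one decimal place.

ΔT = λ ΔF = 0.84 × 0.91 = 0.7644 K.

ΔT = 0.8 K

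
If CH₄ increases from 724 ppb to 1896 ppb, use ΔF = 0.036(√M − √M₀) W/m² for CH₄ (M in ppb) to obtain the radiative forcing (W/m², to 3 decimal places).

ΔF = 0.599 W/m²

CH₄: 0.036 × (√1896 − √724) = 0.036 × (43.5431 − 26.9072) = 0.036 × 16.6359 = 0.5989 W/m².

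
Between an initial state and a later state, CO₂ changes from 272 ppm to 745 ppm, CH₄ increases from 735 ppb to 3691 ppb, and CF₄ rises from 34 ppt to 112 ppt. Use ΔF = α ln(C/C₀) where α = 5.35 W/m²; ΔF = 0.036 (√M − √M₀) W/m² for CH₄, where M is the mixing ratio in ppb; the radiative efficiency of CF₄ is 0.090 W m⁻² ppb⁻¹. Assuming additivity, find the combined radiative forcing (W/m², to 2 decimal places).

CO₂: 5.35 × ln(745/272) = 5.35 × ln(2.73897) = 5.35 × 1.00758 = 5.3906 W/m².
CH₄: 0.036 × (√3691 − √735) = 0.036 × (60.7536 − 27.1109) = 0.036 × 33.6427 = 1.2111 W/m².
CF₄: Δ = 112 − 34 = 78 ppt = 0.078 ppb; ΔF = 0.090 × 0.078 = 0.0070 W/m².
Total ΔF = 5.3906 + 1.2111 + 0.0070 = 6.6087 W/m².

ΔF = 6.61 W/m²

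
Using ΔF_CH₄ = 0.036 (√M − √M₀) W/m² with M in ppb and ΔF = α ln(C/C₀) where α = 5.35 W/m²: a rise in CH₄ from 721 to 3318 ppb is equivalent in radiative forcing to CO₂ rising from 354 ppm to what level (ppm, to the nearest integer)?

C ≈ 435 ppm

CH₄ forcing: 0.036 × (√3318 − √721) = 0.036 × (57.6021 − 26.8514) = 0.036 × 30.7507 = 1.10703 W/m².
Set 5.35 ln(C/354) = 1.10703: ln(C/354) = 1.10703/5.35 = 0.20692, so C = 354 × e^0.20692 = 354 × 1.22988 = 435.38 ppm.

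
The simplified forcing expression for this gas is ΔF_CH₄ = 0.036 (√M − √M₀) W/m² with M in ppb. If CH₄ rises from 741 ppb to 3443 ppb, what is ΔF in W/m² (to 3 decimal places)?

ΔF = 1.132 W/m²

CH₄: 0.036 × (√3443 − √741) = 0.036 × (58.6771 − 27.2213) = 0.036 × 31.4558 = 1.1324 W/m².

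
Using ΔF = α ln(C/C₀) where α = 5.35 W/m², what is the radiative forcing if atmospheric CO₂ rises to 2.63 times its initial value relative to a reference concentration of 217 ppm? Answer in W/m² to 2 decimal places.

ΔF = 5.17 W/m²

ΔF = 5.35 × ln(2.63) = 5.35 × 0.96698 = 5.1733 W/m².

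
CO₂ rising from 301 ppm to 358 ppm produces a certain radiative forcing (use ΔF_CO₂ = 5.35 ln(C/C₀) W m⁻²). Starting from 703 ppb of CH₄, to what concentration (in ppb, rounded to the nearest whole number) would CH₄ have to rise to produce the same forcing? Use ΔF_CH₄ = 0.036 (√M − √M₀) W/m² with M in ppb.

CO₂ forcing: 5.35 × ln(358/301) = 5.35 × 0.173423 = 0.92781 W/m².
Set 0.036(√M − √703) = 0.92781: √M = 0.92781/0.036 + √703 = 25.7725 + 26.5141 = 52.2866.
M = (52.2866)² = 2733.89 ppb.

M ≈ 2734 ppb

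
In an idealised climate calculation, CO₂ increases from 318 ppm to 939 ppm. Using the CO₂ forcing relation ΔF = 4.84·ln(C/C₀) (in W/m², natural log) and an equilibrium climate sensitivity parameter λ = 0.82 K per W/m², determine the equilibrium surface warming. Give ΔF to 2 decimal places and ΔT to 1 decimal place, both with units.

CO₂: 4.84 × ln(939/318) = 4.84 × ln(2.95283) = 4.84 × 1.08276 = 5.2406 W/m².
ΔT = λ ΔF = 0.82 × 5.24 = 4.2968 K.

ΔF = 5.24 W/m²; ΔT = 4.3 K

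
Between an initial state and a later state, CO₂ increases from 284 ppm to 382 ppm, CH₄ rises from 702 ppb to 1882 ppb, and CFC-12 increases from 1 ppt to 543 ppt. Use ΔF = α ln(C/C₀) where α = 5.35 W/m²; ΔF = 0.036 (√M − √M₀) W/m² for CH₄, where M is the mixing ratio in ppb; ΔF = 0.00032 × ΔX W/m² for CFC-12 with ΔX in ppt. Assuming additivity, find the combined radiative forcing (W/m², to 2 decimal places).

CO₂: 5.35 × ln(382/284) = 5.35 × ln(1.34507) = 5.35 × 0.29645 = 1.5860 W/m².
CH₄: 0.036 × (√1882 − √702) = 0.036 × (43.3820 − 26.4953) = 0.036 × 16.8867 = 0.6079 W/m².
CFC-12: ΔF = 0.00032 × (543 − 1) = 0.00032 × 542 = 0.1734 W/m².
Total ΔF = 1.5860 + 0.6079 + 0.1734 = 2.3673 W/m².

ΔF = 2.37 W/m²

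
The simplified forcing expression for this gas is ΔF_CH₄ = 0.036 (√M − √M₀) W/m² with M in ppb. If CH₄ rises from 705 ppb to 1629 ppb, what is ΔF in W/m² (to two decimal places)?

CH₄: 0.036 × (√1629 − √705) = 0.036 × (40.3609 − 26.5518) = 0.036 × 13.8091 = 0.4971 W/m².

ΔF = 0.50 W/m²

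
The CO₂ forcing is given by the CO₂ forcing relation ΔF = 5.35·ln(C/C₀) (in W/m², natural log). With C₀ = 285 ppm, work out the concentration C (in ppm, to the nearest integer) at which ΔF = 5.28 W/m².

C ≈ 765 ppm

Set 5.35 ln(C/285) = 5.28, so ln(C/285) = 5.28/5.35 = 0.98692.
Then C/285 = e^0.98692 = 2.68296, giving C = 285 × 2.68296 = 764.64 ppm.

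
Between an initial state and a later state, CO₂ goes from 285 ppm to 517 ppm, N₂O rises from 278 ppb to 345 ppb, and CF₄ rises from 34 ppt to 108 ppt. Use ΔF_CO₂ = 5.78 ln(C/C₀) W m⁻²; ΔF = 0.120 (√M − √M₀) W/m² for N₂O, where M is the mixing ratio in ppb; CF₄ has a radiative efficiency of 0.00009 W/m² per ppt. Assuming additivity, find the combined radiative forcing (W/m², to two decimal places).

CO₂: 5.78 × ln(517/285) = 5.78 × ln(1.81404) = 5.78 × 0.59556 = 3.4423 W/m².
N₂O: 0.120 × (√345 − √278) = 0.120 × (18.5742 − 16.6733) = 0.120 × 1.9009 = 0.2281 W/m².
CF₄: ΔF = 0.00009 × (108 − 34) = 0.00009 × 74 = 0.0067 W/m².
Total ΔF = 3.4423 + 0.2281 + 0.0067 = 3.6771 W/m².

ΔF = 3.68 W/m²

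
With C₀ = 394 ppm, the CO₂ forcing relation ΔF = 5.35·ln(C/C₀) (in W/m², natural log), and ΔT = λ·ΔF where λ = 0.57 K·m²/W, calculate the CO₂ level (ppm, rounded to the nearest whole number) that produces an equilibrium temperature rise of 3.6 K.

Required forcing: ΔF = ΔT/λ = 3.6/0.57 = 6.3158 W/m².
Then ln(C/394) = ΔF/5.35 = 6.3158/5.35 = 1.18052.
So C = 394 × e^1.18052 = 394 × 3.25607 = 1282.89 ppm.

C ≈ 1283 ppm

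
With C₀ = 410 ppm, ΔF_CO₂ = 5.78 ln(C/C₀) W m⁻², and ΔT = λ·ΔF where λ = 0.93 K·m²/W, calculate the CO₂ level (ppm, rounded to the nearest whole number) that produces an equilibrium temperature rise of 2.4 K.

C ≈ 641 ppm

Required forcing: ΔF = ΔT/λ = 2.4/0.93 = 2.5806 W/m².
Then ln(C/410) = ΔF/5.78 = 2.5806/5.78 = 0.44647.
So C = 410 × e^0.44647 = 410 × 1.56279 = 640.74 ppm.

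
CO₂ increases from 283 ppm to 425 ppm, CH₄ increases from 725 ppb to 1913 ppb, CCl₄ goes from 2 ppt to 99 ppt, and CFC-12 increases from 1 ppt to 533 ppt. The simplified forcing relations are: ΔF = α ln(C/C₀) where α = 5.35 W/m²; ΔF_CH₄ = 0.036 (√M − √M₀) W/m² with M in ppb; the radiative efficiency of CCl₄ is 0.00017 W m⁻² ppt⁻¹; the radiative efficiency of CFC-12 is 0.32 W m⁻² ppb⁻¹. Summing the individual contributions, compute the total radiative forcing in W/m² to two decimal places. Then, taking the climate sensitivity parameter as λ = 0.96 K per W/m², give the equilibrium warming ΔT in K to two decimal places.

ΔF = 2.97 W/m²; ΔT = 2.85 K

CO₂: 5.35 × ln(425/283) = 5.35 × ln(1.50177) = 5.35 × 0.40664 = 2.1755 W/m².
CH₄: 0.036 × (√1913 − √725) = 0.036 × (43.7379 − 26.9258) = 0.036 × 16.8121 = 0.6052 W/m².
CCl₄: ΔF = 0.00017 × (99 − 2) = 0.00017 × 97 = 0.0165 W/m².
CFC-12: Δ = 533 − 1 = 532 ppt = 0.532 ppb; ΔF = 0.32 × 0.532 = 0.1702 W/m².
Total ΔF = 2.1755 + 0.6052 + 0.0165 + 0.1702 = 2.9674 W/m².
ΔT = λ ΔF = 0.96 × 2.97 = 2.8512 K.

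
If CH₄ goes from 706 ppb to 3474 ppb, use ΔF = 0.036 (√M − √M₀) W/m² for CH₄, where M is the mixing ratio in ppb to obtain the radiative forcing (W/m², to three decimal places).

ΔF = 1.165 W/m²

CH₄: 0.036 × (√3474 − √706) = 0.036 × (58.9406 − 26.5707) = 0.036 × 32.3699 = 1.1653 W/m².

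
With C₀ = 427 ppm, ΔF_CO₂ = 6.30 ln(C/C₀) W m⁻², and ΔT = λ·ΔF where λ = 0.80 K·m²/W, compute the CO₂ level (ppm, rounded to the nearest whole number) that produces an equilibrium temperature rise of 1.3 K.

Required forcing: ΔF = ΔT/λ = 1.3/0.80 = 1.6250 W/m².
Then ln(C/427) = ΔF/6.30 = 1.6250/6.30 = 0.25794.
So C = 427 × e^0.25794 = 427 × 1.29426 = 552.65 ppm.

C ≈ 553 ppm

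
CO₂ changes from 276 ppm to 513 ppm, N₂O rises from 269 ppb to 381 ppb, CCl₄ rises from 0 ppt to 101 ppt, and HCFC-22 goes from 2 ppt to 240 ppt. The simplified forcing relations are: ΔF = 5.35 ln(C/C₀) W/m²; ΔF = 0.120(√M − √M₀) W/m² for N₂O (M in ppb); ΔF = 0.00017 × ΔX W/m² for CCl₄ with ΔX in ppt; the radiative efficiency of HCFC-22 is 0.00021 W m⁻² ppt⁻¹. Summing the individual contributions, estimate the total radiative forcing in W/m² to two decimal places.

ΔF = 3.76 W/m²

CO₂: 5.35 × ln(513/276) = 5.35 × ln(1.85870) = 5.35 × 0.61988 = 3.3164 W/m².
N₂O: 0.120 × (√381 − √269) = 0.120 × (19.5192 − 16.4012) = 0.120 × 3.1180 = 0.3742 W/m².
CCl₄: ΔF = 0.00017 × (101 − 0) = 0.00017 × 101 = 0.0172 W/m².
HCFC-22: ΔF = 0.00021 × (240 − 2) = 0.00021 × 238 = 0.0500 W/m².
Total ΔF = 3.3164 + 0.3742 + 0.0172 + 0.0500 = 3.7578 W/m².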